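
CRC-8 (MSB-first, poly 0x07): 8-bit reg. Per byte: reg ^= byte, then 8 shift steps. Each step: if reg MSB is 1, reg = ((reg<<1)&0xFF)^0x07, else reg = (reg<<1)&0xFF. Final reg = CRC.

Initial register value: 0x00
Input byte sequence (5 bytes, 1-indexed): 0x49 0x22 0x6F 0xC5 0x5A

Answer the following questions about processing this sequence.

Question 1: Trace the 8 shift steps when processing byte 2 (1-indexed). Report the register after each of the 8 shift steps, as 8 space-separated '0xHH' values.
Answer: 0xB3 0x61 0xC2 0x83 0x01 0x02 0x04 0x08

Derivation:
After byte 1 (0x49): reg=0xF8
Register before byte 2: 0xF8
After XOR with byte 0x22: 0xDA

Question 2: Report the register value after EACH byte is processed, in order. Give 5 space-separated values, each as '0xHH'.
0xF8 0x08 0x32 0xCB 0xFE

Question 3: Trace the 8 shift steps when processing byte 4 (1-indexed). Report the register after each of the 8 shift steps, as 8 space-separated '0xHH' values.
Answer: 0xE9 0xD5 0xAD 0x5D 0xBA 0x73 0xE6 0xCB

Derivation:
After byte 1 (0x49): reg=0xF8
After byte 2 (0x22): reg=0x08
After byte 3 (0x6F): reg=0x32
Register before byte 4: 0x32
After XOR with byte 0xC5: 0xF7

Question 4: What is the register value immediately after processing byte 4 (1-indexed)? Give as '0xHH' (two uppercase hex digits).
Answer: 0xCB

Derivation:
After byte 1 (0x49): reg=0xF8
After byte 2 (0x22): reg=0x08
After byte 3 (0x6F): reg=0x32
After byte 4 (0xC5): reg=0xCB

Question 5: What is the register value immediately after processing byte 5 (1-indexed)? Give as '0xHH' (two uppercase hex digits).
After byte 1 (0x49): reg=0xF8
After byte 2 (0x22): reg=0x08
After byte 3 (0x6F): reg=0x32
After byte 4 (0xC5): reg=0xCB
After byte 5 (0x5A): reg=0xFE

Answer: 0xFE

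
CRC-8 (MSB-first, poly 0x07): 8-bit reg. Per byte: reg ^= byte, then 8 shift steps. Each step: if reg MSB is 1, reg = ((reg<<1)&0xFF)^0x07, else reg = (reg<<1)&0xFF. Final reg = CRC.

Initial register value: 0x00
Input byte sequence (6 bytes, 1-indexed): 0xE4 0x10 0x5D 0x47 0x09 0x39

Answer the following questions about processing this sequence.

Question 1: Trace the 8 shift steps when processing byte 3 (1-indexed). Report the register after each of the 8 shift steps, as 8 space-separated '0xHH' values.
After byte 1 (0xE4): reg=0xB2
After byte 2 (0x10): reg=0x67
Register before byte 3: 0x67
After XOR with byte 0x5D: 0x3A

Answer: 0x74 0xE8 0xD7 0xA9 0x55 0xAA 0x53 0xA6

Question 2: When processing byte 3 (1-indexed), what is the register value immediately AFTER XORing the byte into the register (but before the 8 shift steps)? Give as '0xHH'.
Register before byte 3: 0x67
Byte 3: 0x5D
0x67 XOR 0x5D = 0x3A

Answer: 0x3A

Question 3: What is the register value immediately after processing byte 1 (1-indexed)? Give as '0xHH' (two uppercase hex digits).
After byte 1 (0xE4): reg=0xB2

Answer: 0xB2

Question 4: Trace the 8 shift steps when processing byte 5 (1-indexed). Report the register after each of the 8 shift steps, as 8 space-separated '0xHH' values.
Answer: 0x47 0x8E 0x1B 0x36 0x6C 0xD8 0xB7 0x69

Derivation:
After byte 1 (0xE4): reg=0xB2
After byte 2 (0x10): reg=0x67
After byte 3 (0x5D): reg=0xA6
After byte 4 (0x47): reg=0xA9
Register before byte 5: 0xA9
After XOR with byte 0x09: 0xA0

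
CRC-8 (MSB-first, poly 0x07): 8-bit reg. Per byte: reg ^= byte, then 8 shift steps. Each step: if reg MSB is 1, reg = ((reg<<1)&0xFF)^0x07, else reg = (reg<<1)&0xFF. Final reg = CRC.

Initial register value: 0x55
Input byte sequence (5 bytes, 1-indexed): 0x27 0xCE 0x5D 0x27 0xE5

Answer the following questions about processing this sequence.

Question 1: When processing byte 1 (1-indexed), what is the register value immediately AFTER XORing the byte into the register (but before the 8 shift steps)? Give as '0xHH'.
Register before byte 1: 0x55
Byte 1: 0x27
0x55 XOR 0x27 = 0x72

Answer: 0x72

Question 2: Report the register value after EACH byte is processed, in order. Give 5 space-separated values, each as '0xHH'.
0x59 0xEC 0x1E 0xAF 0xF1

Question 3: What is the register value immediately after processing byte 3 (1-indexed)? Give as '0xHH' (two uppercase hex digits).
Answer: 0x1E

Derivation:
After byte 1 (0x27): reg=0x59
After byte 2 (0xCE): reg=0xEC
After byte 3 (0x5D): reg=0x1E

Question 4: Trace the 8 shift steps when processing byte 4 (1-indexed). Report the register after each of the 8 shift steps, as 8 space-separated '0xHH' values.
After byte 1 (0x27): reg=0x59
After byte 2 (0xCE): reg=0xEC
After byte 3 (0x5D): reg=0x1E
Register before byte 4: 0x1E
After XOR with byte 0x27: 0x39

Answer: 0x72 0xE4 0xCF 0x99 0x35 0x6A 0xD4 0xAF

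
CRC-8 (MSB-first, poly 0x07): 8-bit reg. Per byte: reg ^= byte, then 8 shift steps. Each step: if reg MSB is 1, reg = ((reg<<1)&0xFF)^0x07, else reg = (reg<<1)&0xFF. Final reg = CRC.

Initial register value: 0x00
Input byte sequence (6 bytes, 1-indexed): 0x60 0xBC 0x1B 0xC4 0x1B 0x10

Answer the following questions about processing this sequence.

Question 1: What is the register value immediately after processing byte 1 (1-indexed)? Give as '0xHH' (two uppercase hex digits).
Answer: 0x27

Derivation:
After byte 1 (0x60): reg=0x27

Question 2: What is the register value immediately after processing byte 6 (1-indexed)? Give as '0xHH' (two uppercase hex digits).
After byte 1 (0x60): reg=0x27
After byte 2 (0xBC): reg=0xC8
After byte 3 (0x1B): reg=0x37
After byte 4 (0xC4): reg=0xD7
After byte 5 (0x1B): reg=0x6A
After byte 6 (0x10): reg=0x61

Answer: 0x61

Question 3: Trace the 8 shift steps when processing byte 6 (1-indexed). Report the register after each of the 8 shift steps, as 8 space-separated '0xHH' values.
After byte 1 (0x60): reg=0x27
After byte 2 (0xBC): reg=0xC8
After byte 3 (0x1B): reg=0x37
After byte 4 (0xC4): reg=0xD7
After byte 5 (0x1B): reg=0x6A
Register before byte 6: 0x6A
After XOR with byte 0x10: 0x7A

Answer: 0xF4 0xEF 0xD9 0xB5 0x6D 0xDA 0xB3 0x61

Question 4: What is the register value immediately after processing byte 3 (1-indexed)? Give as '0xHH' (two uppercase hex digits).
Answer: 0x37

Derivation:
After byte 1 (0x60): reg=0x27
After byte 2 (0xBC): reg=0xC8
After byte 3 (0x1B): reg=0x37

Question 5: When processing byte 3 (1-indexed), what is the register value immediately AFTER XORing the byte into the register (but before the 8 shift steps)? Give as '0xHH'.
Answer: 0xD3

Derivation:
Register before byte 3: 0xC8
Byte 3: 0x1B
0xC8 XOR 0x1B = 0xD3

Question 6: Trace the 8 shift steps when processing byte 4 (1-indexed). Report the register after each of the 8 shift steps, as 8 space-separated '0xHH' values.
After byte 1 (0x60): reg=0x27
After byte 2 (0xBC): reg=0xC8
After byte 3 (0x1B): reg=0x37
Register before byte 4: 0x37
After XOR with byte 0xC4: 0xF3

Answer: 0xE1 0xC5 0x8D 0x1D 0x3A 0x74 0xE8 0xD7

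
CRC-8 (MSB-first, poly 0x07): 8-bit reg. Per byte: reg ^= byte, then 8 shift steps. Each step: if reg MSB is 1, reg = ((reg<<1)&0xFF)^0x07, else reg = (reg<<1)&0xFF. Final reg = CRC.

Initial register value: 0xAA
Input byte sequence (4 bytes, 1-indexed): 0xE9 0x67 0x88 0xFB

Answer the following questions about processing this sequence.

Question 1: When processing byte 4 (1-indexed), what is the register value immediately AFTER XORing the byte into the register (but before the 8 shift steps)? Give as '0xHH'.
Register before byte 4: 0x14
Byte 4: 0xFB
0x14 XOR 0xFB = 0xEF

Answer: 0xEF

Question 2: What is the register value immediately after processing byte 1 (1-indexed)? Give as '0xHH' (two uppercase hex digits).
Answer: 0xCE

Derivation:
After byte 1 (0xE9): reg=0xCE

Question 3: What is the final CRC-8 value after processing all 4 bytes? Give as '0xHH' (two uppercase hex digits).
After byte 1 (0xE9): reg=0xCE
After byte 2 (0x67): reg=0x56
After byte 3 (0x88): reg=0x14
After byte 4 (0xFB): reg=0x83

Answer: 0x83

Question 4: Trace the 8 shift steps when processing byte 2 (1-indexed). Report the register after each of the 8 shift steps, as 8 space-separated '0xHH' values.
After byte 1 (0xE9): reg=0xCE
Register before byte 2: 0xCE
After XOR with byte 0x67: 0xA9

Answer: 0x55 0xAA 0x53 0xA6 0x4B 0x96 0x2B 0x56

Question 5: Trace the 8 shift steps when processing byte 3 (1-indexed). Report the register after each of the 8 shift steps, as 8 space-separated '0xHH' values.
After byte 1 (0xE9): reg=0xCE
After byte 2 (0x67): reg=0x56
Register before byte 3: 0x56
After XOR with byte 0x88: 0xDE

Answer: 0xBB 0x71 0xE2 0xC3 0x81 0x05 0x0A 0x14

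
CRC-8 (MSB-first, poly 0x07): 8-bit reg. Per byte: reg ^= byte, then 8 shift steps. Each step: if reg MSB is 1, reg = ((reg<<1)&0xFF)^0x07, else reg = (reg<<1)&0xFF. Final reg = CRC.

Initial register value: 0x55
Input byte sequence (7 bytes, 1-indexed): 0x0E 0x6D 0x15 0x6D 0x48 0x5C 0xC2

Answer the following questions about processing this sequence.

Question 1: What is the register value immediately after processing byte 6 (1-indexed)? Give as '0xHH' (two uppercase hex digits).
After byte 1 (0x0E): reg=0x86
After byte 2 (0x6D): reg=0x9F
After byte 3 (0x15): reg=0xBF
After byte 4 (0x6D): reg=0x30
After byte 5 (0x48): reg=0x6F
After byte 6 (0x5C): reg=0x99

Answer: 0x99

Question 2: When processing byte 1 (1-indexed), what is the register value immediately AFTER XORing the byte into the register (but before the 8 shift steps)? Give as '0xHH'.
Register before byte 1: 0x55
Byte 1: 0x0E
0x55 XOR 0x0E = 0x5B

Answer: 0x5B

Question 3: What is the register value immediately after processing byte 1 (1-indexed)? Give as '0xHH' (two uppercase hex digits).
After byte 1 (0x0E): reg=0x86

Answer: 0x86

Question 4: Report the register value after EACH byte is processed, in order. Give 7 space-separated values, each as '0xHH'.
0x86 0x9F 0xBF 0x30 0x6F 0x99 0x86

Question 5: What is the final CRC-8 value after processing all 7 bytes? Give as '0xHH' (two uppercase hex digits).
After byte 1 (0x0E): reg=0x86
After byte 2 (0x6D): reg=0x9F
After byte 3 (0x15): reg=0xBF
After byte 4 (0x6D): reg=0x30
After byte 5 (0x48): reg=0x6F
After byte 6 (0x5C): reg=0x99
After byte 7 (0xC2): reg=0x86

Answer: 0x86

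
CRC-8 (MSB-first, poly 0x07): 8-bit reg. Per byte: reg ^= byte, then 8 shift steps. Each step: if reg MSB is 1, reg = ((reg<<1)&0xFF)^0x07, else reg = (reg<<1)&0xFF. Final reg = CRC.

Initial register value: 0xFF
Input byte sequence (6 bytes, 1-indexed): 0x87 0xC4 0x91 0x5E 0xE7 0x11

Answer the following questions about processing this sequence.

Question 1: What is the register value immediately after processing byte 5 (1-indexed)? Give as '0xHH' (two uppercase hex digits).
After byte 1 (0x87): reg=0x6F
After byte 2 (0xC4): reg=0x58
After byte 3 (0x91): reg=0x71
After byte 4 (0x5E): reg=0xCD
After byte 5 (0xE7): reg=0xD6

Answer: 0xD6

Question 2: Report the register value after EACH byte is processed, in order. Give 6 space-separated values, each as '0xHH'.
0x6F 0x58 0x71 0xCD 0xD6 0x5B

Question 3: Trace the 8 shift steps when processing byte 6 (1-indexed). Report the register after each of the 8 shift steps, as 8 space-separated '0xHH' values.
After byte 1 (0x87): reg=0x6F
After byte 2 (0xC4): reg=0x58
After byte 3 (0x91): reg=0x71
After byte 4 (0x5E): reg=0xCD
After byte 5 (0xE7): reg=0xD6
Register before byte 6: 0xD6
After XOR with byte 0x11: 0xC7

Answer: 0x89 0x15 0x2A 0x54 0xA8 0x57 0xAE 0x5B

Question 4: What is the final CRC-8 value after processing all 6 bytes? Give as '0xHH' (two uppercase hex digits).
Answer: 0x5B

Derivation:
After byte 1 (0x87): reg=0x6F
After byte 2 (0xC4): reg=0x58
After byte 3 (0x91): reg=0x71
After byte 4 (0x5E): reg=0xCD
After byte 5 (0xE7): reg=0xD6
After byte 6 (0x11): reg=0x5B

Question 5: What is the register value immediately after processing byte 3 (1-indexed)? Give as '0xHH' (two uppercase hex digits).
Answer: 0x71

Derivation:
After byte 1 (0x87): reg=0x6F
After byte 2 (0xC4): reg=0x58
After byte 3 (0x91): reg=0x71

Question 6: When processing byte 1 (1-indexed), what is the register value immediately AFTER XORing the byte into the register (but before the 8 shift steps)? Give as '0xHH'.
Answer: 0x78

Derivation:
Register before byte 1: 0xFF
Byte 1: 0x87
0xFF XOR 0x87 = 0x78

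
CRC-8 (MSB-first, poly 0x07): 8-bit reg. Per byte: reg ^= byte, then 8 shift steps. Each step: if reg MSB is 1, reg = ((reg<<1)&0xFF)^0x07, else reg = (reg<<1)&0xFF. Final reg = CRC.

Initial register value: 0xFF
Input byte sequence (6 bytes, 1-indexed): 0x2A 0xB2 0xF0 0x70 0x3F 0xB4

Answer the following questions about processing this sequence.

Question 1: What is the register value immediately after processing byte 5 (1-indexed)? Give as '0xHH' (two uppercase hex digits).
Answer: 0x47

Derivation:
After byte 1 (0x2A): reg=0x25
After byte 2 (0xB2): reg=0xEC
After byte 3 (0xF0): reg=0x54
After byte 4 (0x70): reg=0xFC
After byte 5 (0x3F): reg=0x47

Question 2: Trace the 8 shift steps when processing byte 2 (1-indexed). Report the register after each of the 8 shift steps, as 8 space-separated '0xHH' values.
After byte 1 (0x2A): reg=0x25
Register before byte 2: 0x25
After XOR with byte 0xB2: 0x97

Answer: 0x29 0x52 0xA4 0x4F 0x9E 0x3B 0x76 0xEC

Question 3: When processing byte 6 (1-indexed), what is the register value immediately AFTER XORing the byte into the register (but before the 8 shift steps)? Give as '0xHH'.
Answer: 0xF3

Derivation:
Register before byte 6: 0x47
Byte 6: 0xB4
0x47 XOR 0xB4 = 0xF3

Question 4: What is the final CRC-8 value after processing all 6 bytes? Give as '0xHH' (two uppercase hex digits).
Answer: 0xD7

Derivation:
After byte 1 (0x2A): reg=0x25
After byte 2 (0xB2): reg=0xEC
After byte 3 (0xF0): reg=0x54
After byte 4 (0x70): reg=0xFC
After byte 5 (0x3F): reg=0x47
After byte 6 (0xB4): reg=0xD7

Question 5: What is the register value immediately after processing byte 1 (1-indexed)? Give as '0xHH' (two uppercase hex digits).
After byte 1 (0x2A): reg=0x25

Answer: 0x25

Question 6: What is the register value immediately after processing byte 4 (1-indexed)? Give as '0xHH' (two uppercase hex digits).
After byte 1 (0x2A): reg=0x25
After byte 2 (0xB2): reg=0xEC
After byte 3 (0xF0): reg=0x54
After byte 4 (0x70): reg=0xFC

Answer: 0xFC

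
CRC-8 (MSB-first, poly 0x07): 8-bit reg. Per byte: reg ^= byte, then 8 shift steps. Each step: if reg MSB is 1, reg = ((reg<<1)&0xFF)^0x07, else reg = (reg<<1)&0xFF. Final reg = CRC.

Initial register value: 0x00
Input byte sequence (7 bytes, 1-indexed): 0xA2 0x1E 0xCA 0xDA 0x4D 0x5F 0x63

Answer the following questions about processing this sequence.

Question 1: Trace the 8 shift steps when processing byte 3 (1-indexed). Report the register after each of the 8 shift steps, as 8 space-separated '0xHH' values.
After byte 1 (0xA2): reg=0x67
After byte 2 (0x1E): reg=0x68
Register before byte 3: 0x68
After XOR with byte 0xCA: 0xA2

Answer: 0x43 0x86 0x0B 0x16 0x2C 0x58 0xB0 0x67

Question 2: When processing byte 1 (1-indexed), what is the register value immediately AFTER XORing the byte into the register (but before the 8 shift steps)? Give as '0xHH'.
Answer: 0xA2

Derivation:
Register before byte 1: 0x00
Byte 1: 0xA2
0x00 XOR 0xA2 = 0xA2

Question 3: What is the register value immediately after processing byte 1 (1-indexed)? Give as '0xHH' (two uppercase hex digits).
After byte 1 (0xA2): reg=0x67

Answer: 0x67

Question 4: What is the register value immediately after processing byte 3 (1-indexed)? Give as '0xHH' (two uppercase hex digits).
After byte 1 (0xA2): reg=0x67
After byte 2 (0x1E): reg=0x68
After byte 3 (0xCA): reg=0x67

Answer: 0x67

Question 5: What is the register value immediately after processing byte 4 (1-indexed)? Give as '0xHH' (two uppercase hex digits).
Answer: 0x3A

Derivation:
After byte 1 (0xA2): reg=0x67
After byte 2 (0x1E): reg=0x68
After byte 3 (0xCA): reg=0x67
After byte 4 (0xDA): reg=0x3A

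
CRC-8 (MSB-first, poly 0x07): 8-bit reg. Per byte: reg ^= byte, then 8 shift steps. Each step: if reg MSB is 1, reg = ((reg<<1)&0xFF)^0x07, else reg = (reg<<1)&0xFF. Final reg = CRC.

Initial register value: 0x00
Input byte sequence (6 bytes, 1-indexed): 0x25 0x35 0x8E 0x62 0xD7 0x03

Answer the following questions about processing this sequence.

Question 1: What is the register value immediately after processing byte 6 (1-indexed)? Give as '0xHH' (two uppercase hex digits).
After byte 1 (0x25): reg=0xFB
After byte 2 (0x35): reg=0x64
After byte 3 (0x8E): reg=0x98
After byte 4 (0x62): reg=0xE8
After byte 5 (0xD7): reg=0xBD
After byte 6 (0x03): reg=0x33

Answer: 0x33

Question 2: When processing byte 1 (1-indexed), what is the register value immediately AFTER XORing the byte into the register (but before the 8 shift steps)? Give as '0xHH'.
Answer: 0x25

Derivation:
Register before byte 1: 0x00
Byte 1: 0x25
0x00 XOR 0x25 = 0x25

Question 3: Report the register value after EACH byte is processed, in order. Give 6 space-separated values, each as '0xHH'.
0xFB 0x64 0x98 0xE8 0xBD 0x33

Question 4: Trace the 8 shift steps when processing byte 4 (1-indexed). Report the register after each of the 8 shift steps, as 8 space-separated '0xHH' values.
After byte 1 (0x25): reg=0xFB
After byte 2 (0x35): reg=0x64
After byte 3 (0x8E): reg=0x98
Register before byte 4: 0x98
After XOR with byte 0x62: 0xFA

Answer: 0xF3 0xE1 0xC5 0x8D 0x1D 0x3A 0x74 0xE8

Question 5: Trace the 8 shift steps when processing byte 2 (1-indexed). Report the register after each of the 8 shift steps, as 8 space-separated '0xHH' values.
Answer: 0x9B 0x31 0x62 0xC4 0x8F 0x19 0x32 0x64

Derivation:
After byte 1 (0x25): reg=0xFB
Register before byte 2: 0xFB
After XOR with byte 0x35: 0xCE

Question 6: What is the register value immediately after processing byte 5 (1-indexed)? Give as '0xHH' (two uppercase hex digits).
After byte 1 (0x25): reg=0xFB
After byte 2 (0x35): reg=0x64
After byte 3 (0x8E): reg=0x98
After byte 4 (0x62): reg=0xE8
After byte 5 (0xD7): reg=0xBD

Answer: 0xBD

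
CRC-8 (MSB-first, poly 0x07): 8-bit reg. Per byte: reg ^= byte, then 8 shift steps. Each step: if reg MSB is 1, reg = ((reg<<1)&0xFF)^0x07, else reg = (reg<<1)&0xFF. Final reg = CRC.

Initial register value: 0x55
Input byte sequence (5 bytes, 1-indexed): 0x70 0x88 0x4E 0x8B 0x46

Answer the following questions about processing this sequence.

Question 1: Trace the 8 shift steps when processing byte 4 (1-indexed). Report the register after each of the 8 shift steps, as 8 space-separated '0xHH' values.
After byte 1 (0x70): reg=0xFB
After byte 2 (0x88): reg=0x5E
After byte 3 (0x4E): reg=0x70
Register before byte 4: 0x70
After XOR with byte 0x8B: 0xFB

Answer: 0xF1 0xE5 0xCD 0x9D 0x3D 0x7A 0xF4 0xEF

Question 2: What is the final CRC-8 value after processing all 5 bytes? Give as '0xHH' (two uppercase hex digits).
Answer: 0x56

Derivation:
After byte 1 (0x70): reg=0xFB
After byte 2 (0x88): reg=0x5E
After byte 3 (0x4E): reg=0x70
After byte 4 (0x8B): reg=0xEF
After byte 5 (0x46): reg=0x56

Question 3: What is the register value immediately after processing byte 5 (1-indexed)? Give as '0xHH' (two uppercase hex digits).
Answer: 0x56

Derivation:
After byte 1 (0x70): reg=0xFB
After byte 2 (0x88): reg=0x5E
After byte 3 (0x4E): reg=0x70
After byte 4 (0x8B): reg=0xEF
After byte 5 (0x46): reg=0x56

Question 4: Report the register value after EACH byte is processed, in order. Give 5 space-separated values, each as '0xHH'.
0xFB 0x5E 0x70 0xEF 0x56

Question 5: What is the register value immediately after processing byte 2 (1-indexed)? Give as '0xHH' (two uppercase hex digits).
Answer: 0x5E

Derivation:
After byte 1 (0x70): reg=0xFB
After byte 2 (0x88): reg=0x5E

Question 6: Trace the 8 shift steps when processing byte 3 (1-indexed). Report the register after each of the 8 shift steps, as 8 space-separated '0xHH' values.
After byte 1 (0x70): reg=0xFB
After byte 2 (0x88): reg=0x5E
Register before byte 3: 0x5E
After XOR with byte 0x4E: 0x10

Answer: 0x20 0x40 0x80 0x07 0x0E 0x1C 0x38 0x70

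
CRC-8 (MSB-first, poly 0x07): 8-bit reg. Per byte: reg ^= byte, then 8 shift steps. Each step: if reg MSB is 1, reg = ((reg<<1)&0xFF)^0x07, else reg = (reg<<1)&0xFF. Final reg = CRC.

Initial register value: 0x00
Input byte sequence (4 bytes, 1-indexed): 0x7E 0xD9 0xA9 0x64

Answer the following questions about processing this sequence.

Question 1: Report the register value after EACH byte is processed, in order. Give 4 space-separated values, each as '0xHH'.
0x7D 0x75 0x1A 0x7D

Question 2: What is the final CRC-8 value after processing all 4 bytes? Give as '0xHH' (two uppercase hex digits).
After byte 1 (0x7E): reg=0x7D
After byte 2 (0xD9): reg=0x75
After byte 3 (0xA9): reg=0x1A
After byte 4 (0x64): reg=0x7D

Answer: 0x7D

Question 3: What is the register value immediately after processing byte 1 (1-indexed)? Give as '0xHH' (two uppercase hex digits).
Answer: 0x7D

Derivation:
After byte 1 (0x7E): reg=0x7D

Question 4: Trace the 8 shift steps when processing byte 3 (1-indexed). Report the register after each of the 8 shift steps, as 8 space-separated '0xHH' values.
Answer: 0xBF 0x79 0xF2 0xE3 0xC1 0x85 0x0D 0x1A

Derivation:
After byte 1 (0x7E): reg=0x7D
After byte 2 (0xD9): reg=0x75
Register before byte 3: 0x75
After XOR with byte 0xA9: 0xDC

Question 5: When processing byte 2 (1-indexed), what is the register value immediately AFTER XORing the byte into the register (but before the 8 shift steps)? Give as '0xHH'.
Register before byte 2: 0x7D
Byte 2: 0xD9
0x7D XOR 0xD9 = 0xA4

Answer: 0xA4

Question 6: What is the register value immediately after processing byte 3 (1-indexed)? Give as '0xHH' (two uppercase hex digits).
After byte 1 (0x7E): reg=0x7D
After byte 2 (0xD9): reg=0x75
After byte 3 (0xA9): reg=0x1A

Answer: 0x1A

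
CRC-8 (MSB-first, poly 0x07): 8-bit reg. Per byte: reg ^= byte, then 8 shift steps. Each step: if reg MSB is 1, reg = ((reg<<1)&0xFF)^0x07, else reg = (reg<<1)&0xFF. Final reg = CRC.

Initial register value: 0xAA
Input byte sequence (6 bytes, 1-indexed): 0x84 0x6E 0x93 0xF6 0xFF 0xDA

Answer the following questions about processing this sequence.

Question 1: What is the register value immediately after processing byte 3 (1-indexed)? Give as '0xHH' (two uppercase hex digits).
Answer: 0xBC

Derivation:
After byte 1 (0x84): reg=0xCA
After byte 2 (0x6E): reg=0x75
After byte 3 (0x93): reg=0xBC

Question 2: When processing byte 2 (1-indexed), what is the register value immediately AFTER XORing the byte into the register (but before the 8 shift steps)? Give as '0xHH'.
Answer: 0xA4

Derivation:
Register before byte 2: 0xCA
Byte 2: 0x6E
0xCA XOR 0x6E = 0xA4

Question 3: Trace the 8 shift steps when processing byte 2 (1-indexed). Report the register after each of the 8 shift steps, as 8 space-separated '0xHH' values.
After byte 1 (0x84): reg=0xCA
Register before byte 2: 0xCA
After XOR with byte 0x6E: 0xA4

Answer: 0x4F 0x9E 0x3B 0x76 0xEC 0xDF 0xB9 0x75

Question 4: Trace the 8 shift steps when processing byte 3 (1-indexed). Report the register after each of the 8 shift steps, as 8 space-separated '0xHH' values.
After byte 1 (0x84): reg=0xCA
After byte 2 (0x6E): reg=0x75
Register before byte 3: 0x75
After XOR with byte 0x93: 0xE6

Answer: 0xCB 0x91 0x25 0x4A 0x94 0x2F 0x5E 0xBC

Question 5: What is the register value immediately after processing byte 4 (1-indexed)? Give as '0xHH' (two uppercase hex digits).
Answer: 0xF1

Derivation:
After byte 1 (0x84): reg=0xCA
After byte 2 (0x6E): reg=0x75
After byte 3 (0x93): reg=0xBC
After byte 4 (0xF6): reg=0xF1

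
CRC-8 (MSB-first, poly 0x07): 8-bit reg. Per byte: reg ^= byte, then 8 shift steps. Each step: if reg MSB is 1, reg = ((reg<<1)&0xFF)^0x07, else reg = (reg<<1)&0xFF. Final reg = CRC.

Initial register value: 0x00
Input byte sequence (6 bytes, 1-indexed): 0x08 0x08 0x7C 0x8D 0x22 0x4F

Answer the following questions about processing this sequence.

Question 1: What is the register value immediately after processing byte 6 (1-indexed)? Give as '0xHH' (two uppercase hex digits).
After byte 1 (0x08): reg=0x38
After byte 2 (0x08): reg=0x90
After byte 3 (0x7C): reg=0x8A
After byte 4 (0x8D): reg=0x15
After byte 5 (0x22): reg=0x85
After byte 6 (0x4F): reg=0x78

Answer: 0x78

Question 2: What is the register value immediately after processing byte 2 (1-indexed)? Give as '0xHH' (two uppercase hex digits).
Answer: 0x90

Derivation:
After byte 1 (0x08): reg=0x38
After byte 2 (0x08): reg=0x90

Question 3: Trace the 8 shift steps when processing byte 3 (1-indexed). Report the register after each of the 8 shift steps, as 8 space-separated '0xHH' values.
Answer: 0xDF 0xB9 0x75 0xEA 0xD3 0xA1 0x45 0x8A

Derivation:
After byte 1 (0x08): reg=0x38
After byte 2 (0x08): reg=0x90
Register before byte 3: 0x90
After XOR with byte 0x7C: 0xEC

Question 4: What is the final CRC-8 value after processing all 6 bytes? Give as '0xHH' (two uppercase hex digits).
Answer: 0x78

Derivation:
After byte 1 (0x08): reg=0x38
After byte 2 (0x08): reg=0x90
After byte 3 (0x7C): reg=0x8A
After byte 4 (0x8D): reg=0x15
After byte 5 (0x22): reg=0x85
After byte 6 (0x4F): reg=0x78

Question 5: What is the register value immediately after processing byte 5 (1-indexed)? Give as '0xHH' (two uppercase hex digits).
After byte 1 (0x08): reg=0x38
After byte 2 (0x08): reg=0x90
After byte 3 (0x7C): reg=0x8A
After byte 4 (0x8D): reg=0x15
After byte 5 (0x22): reg=0x85

Answer: 0x85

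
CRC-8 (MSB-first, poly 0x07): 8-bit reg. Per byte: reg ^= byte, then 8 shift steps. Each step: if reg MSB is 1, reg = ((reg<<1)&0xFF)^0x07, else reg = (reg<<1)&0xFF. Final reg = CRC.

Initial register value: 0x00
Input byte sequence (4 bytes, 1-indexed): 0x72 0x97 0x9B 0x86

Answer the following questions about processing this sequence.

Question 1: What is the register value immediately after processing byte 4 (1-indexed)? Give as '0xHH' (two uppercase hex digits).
Answer: 0x4C

Derivation:
After byte 1 (0x72): reg=0x59
After byte 2 (0x97): reg=0x64
After byte 3 (0x9B): reg=0xF3
After byte 4 (0x86): reg=0x4C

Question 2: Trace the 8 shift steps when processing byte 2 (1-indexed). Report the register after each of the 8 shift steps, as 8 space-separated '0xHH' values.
After byte 1 (0x72): reg=0x59
Register before byte 2: 0x59
After XOR with byte 0x97: 0xCE

Answer: 0x9B 0x31 0x62 0xC4 0x8F 0x19 0x32 0x64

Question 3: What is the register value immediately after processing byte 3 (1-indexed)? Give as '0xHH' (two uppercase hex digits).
Answer: 0xF3

Derivation:
After byte 1 (0x72): reg=0x59
After byte 2 (0x97): reg=0x64
After byte 3 (0x9B): reg=0xF3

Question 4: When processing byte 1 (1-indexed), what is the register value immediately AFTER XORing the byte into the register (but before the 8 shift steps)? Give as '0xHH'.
Answer: 0x72

Derivation:
Register before byte 1: 0x00
Byte 1: 0x72
0x00 XOR 0x72 = 0x72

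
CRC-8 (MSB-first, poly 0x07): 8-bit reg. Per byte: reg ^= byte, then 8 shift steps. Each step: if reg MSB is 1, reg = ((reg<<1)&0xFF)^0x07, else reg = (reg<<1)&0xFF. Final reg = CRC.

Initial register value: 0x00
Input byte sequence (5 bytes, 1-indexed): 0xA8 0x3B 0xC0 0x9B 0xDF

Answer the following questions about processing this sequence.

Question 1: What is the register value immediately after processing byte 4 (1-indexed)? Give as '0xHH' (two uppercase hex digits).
Answer: 0x67

Derivation:
After byte 1 (0xA8): reg=0x51
After byte 2 (0x3B): reg=0x11
After byte 3 (0xC0): reg=0x39
After byte 4 (0x9B): reg=0x67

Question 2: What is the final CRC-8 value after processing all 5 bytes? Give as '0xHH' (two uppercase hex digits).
Answer: 0x21

Derivation:
After byte 1 (0xA8): reg=0x51
After byte 2 (0x3B): reg=0x11
After byte 3 (0xC0): reg=0x39
After byte 4 (0x9B): reg=0x67
After byte 5 (0xDF): reg=0x21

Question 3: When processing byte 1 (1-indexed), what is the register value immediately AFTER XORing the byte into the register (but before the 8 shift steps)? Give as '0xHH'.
Answer: 0xA8

Derivation:
Register before byte 1: 0x00
Byte 1: 0xA8
0x00 XOR 0xA8 = 0xA8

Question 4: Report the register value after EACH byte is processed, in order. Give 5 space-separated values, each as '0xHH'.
0x51 0x11 0x39 0x67 0x21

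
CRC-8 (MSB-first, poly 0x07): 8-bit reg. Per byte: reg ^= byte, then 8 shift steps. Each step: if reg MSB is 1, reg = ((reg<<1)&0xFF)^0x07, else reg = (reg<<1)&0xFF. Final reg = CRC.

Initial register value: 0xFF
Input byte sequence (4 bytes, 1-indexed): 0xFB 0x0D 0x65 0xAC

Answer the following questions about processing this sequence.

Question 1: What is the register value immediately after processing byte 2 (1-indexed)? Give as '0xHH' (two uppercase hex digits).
After byte 1 (0xFB): reg=0x1C
After byte 2 (0x0D): reg=0x77

Answer: 0x77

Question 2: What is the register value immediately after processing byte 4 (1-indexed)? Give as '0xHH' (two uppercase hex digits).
Answer: 0x30

Derivation:
After byte 1 (0xFB): reg=0x1C
After byte 2 (0x0D): reg=0x77
After byte 3 (0x65): reg=0x7E
After byte 4 (0xAC): reg=0x30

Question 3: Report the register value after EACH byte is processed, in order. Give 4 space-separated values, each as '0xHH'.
0x1C 0x77 0x7E 0x30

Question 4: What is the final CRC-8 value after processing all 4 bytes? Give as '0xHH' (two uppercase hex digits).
Answer: 0x30

Derivation:
After byte 1 (0xFB): reg=0x1C
After byte 2 (0x0D): reg=0x77
After byte 3 (0x65): reg=0x7E
After byte 4 (0xAC): reg=0x30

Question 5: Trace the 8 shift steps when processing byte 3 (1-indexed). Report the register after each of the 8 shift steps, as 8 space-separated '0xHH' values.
Answer: 0x24 0x48 0x90 0x27 0x4E 0x9C 0x3F 0x7E

Derivation:
After byte 1 (0xFB): reg=0x1C
After byte 2 (0x0D): reg=0x77
Register before byte 3: 0x77
After XOR with byte 0x65: 0x12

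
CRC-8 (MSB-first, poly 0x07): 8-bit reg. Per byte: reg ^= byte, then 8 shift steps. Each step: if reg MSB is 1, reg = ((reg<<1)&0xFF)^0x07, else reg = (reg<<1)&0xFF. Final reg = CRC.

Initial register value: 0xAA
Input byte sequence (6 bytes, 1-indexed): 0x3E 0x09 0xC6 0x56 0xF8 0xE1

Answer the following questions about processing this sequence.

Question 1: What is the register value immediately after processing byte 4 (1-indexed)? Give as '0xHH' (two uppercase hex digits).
Answer: 0x02

Derivation:
After byte 1 (0x3E): reg=0xE5
After byte 2 (0x09): reg=0x8A
After byte 3 (0xC6): reg=0xE3
After byte 4 (0x56): reg=0x02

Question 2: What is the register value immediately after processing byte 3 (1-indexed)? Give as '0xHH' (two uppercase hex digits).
Answer: 0xE3

Derivation:
After byte 1 (0x3E): reg=0xE5
After byte 2 (0x09): reg=0x8A
After byte 3 (0xC6): reg=0xE3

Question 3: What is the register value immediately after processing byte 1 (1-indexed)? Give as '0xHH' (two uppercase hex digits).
After byte 1 (0x3E): reg=0xE5

Answer: 0xE5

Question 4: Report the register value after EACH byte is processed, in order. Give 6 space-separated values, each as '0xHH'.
0xE5 0x8A 0xE3 0x02 0xE8 0x3F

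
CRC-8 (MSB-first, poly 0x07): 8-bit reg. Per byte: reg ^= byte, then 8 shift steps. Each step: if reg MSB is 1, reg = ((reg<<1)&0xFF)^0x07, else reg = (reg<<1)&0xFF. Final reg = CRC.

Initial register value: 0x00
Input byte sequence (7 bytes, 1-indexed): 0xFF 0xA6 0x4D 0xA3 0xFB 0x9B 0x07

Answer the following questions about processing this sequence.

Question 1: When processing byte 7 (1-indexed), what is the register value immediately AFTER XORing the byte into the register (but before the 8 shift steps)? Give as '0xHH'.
Answer: 0xCB

Derivation:
Register before byte 7: 0xCC
Byte 7: 0x07
0xCC XOR 0x07 = 0xCB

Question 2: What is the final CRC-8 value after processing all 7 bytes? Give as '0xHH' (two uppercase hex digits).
Answer: 0x7F

Derivation:
After byte 1 (0xFF): reg=0xF3
After byte 2 (0xA6): reg=0xAC
After byte 3 (0x4D): reg=0xA9
After byte 4 (0xA3): reg=0x36
After byte 5 (0xFB): reg=0x6D
After byte 6 (0x9B): reg=0xCC
After byte 7 (0x07): reg=0x7F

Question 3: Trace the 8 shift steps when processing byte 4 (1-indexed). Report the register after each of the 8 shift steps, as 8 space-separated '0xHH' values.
After byte 1 (0xFF): reg=0xF3
After byte 2 (0xA6): reg=0xAC
After byte 3 (0x4D): reg=0xA9
Register before byte 4: 0xA9
After XOR with byte 0xA3: 0x0A

Answer: 0x14 0x28 0x50 0xA0 0x47 0x8E 0x1B 0x36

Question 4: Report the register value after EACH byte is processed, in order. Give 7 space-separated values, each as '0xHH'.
0xF3 0xAC 0xA9 0x36 0x6D 0xCC 0x7F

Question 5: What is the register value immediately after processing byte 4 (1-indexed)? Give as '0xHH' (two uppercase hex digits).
Answer: 0x36

Derivation:
After byte 1 (0xFF): reg=0xF3
After byte 2 (0xA6): reg=0xAC
After byte 3 (0x4D): reg=0xA9
After byte 4 (0xA3): reg=0x36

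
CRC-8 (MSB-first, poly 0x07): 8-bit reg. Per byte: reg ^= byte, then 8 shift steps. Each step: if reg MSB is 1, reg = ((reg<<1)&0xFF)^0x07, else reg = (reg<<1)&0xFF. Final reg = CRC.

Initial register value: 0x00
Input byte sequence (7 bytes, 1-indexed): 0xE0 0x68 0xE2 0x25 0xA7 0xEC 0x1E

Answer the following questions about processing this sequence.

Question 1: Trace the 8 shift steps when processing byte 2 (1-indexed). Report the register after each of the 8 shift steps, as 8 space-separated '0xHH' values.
After byte 1 (0xE0): reg=0xAE
Register before byte 2: 0xAE
After XOR with byte 0x68: 0xC6

Answer: 0x8B 0x11 0x22 0x44 0x88 0x17 0x2E 0x5C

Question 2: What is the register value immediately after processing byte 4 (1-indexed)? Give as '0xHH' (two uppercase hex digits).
After byte 1 (0xE0): reg=0xAE
After byte 2 (0x68): reg=0x5C
After byte 3 (0xE2): reg=0x33
After byte 4 (0x25): reg=0x62

Answer: 0x62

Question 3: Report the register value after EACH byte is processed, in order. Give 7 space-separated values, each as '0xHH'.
0xAE 0x5C 0x33 0x62 0x55 0x26 0xA8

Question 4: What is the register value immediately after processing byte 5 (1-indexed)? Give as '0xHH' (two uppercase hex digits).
After byte 1 (0xE0): reg=0xAE
After byte 2 (0x68): reg=0x5C
After byte 3 (0xE2): reg=0x33
After byte 4 (0x25): reg=0x62
After byte 5 (0xA7): reg=0x55

Answer: 0x55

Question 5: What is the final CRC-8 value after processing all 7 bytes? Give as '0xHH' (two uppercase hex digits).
Answer: 0xA8

Derivation:
After byte 1 (0xE0): reg=0xAE
After byte 2 (0x68): reg=0x5C
After byte 3 (0xE2): reg=0x33
After byte 4 (0x25): reg=0x62
After byte 5 (0xA7): reg=0x55
After byte 6 (0xEC): reg=0x26
After byte 7 (0x1E): reg=0xA8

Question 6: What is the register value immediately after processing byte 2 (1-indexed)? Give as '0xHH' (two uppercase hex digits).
Answer: 0x5C

Derivation:
After byte 1 (0xE0): reg=0xAE
After byte 2 (0x68): reg=0x5C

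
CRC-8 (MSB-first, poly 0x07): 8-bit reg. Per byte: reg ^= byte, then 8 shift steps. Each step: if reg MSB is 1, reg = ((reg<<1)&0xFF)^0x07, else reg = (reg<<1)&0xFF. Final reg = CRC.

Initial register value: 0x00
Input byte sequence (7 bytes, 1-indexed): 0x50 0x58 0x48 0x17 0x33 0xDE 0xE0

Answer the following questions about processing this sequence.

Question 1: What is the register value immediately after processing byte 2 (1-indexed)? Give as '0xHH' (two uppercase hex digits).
After byte 1 (0x50): reg=0xB7
After byte 2 (0x58): reg=0x83

Answer: 0x83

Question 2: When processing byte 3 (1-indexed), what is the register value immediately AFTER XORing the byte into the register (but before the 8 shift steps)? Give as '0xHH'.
Register before byte 3: 0x83
Byte 3: 0x48
0x83 XOR 0x48 = 0xCB

Answer: 0xCB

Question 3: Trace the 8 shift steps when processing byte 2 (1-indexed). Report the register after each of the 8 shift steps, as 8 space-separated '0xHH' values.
Answer: 0xD9 0xB5 0x6D 0xDA 0xB3 0x61 0xC2 0x83

Derivation:
After byte 1 (0x50): reg=0xB7
Register before byte 2: 0xB7
After XOR with byte 0x58: 0xEF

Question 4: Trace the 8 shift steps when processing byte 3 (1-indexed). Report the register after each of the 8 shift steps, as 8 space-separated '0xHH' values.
Answer: 0x91 0x25 0x4A 0x94 0x2F 0x5E 0xBC 0x7F

Derivation:
After byte 1 (0x50): reg=0xB7
After byte 2 (0x58): reg=0x83
Register before byte 3: 0x83
After XOR with byte 0x48: 0xCB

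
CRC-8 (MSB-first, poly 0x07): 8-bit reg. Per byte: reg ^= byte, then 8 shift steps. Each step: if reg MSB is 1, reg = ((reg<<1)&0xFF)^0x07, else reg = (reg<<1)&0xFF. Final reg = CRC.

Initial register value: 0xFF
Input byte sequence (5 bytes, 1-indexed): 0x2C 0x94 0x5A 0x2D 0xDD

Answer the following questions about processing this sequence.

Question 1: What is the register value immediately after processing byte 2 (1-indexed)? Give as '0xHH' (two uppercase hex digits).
After byte 1 (0x2C): reg=0x37
After byte 2 (0x94): reg=0x60

Answer: 0x60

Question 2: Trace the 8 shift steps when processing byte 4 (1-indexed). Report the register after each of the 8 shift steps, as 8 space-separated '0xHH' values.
Answer: 0x11 0x22 0x44 0x88 0x17 0x2E 0x5C 0xB8

Derivation:
After byte 1 (0x2C): reg=0x37
After byte 2 (0x94): reg=0x60
After byte 3 (0x5A): reg=0xA6
Register before byte 4: 0xA6
After XOR with byte 0x2D: 0x8B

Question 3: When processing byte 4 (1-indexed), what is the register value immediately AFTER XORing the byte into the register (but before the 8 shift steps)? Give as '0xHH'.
Answer: 0x8B

Derivation:
Register before byte 4: 0xA6
Byte 4: 0x2D
0xA6 XOR 0x2D = 0x8B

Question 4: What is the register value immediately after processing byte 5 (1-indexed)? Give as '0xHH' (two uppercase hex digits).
After byte 1 (0x2C): reg=0x37
After byte 2 (0x94): reg=0x60
After byte 3 (0x5A): reg=0xA6
After byte 4 (0x2D): reg=0xB8
After byte 5 (0xDD): reg=0x3C

Answer: 0x3C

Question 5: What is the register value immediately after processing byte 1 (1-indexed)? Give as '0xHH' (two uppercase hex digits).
After byte 1 (0x2C): reg=0x37

Answer: 0x37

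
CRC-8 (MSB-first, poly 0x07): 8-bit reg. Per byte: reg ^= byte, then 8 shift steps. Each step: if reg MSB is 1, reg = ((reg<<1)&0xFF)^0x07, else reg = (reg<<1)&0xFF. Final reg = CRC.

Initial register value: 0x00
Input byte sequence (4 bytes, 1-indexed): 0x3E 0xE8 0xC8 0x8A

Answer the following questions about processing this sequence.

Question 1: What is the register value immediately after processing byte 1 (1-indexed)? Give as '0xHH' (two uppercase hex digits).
Answer: 0xBA

Derivation:
After byte 1 (0x3E): reg=0xBA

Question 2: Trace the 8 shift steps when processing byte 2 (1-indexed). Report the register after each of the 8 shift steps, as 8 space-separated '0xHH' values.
Answer: 0xA4 0x4F 0x9E 0x3B 0x76 0xEC 0xDF 0xB9

Derivation:
After byte 1 (0x3E): reg=0xBA
Register before byte 2: 0xBA
After XOR with byte 0xE8: 0x52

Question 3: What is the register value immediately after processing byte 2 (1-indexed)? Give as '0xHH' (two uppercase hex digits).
After byte 1 (0x3E): reg=0xBA
After byte 2 (0xE8): reg=0xB9

Answer: 0xB9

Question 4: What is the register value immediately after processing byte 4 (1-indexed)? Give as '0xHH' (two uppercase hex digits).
After byte 1 (0x3E): reg=0xBA
After byte 2 (0xE8): reg=0xB9
After byte 3 (0xC8): reg=0x50
After byte 4 (0x8A): reg=0x08

Answer: 0x08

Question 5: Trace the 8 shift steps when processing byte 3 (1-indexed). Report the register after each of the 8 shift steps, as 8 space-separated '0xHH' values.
Answer: 0xE2 0xC3 0x81 0x05 0x0A 0x14 0x28 0x50

Derivation:
After byte 1 (0x3E): reg=0xBA
After byte 2 (0xE8): reg=0xB9
Register before byte 3: 0xB9
After XOR with byte 0xC8: 0x71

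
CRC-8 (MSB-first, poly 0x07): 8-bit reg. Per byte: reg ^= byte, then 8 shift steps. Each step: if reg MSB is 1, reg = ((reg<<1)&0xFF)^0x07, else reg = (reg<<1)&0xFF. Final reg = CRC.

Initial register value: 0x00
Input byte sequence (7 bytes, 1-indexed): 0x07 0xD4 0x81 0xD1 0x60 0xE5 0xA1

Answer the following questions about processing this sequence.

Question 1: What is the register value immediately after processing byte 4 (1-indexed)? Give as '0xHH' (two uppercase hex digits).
Answer: 0x7C

Derivation:
After byte 1 (0x07): reg=0x15
After byte 2 (0xD4): reg=0x49
After byte 3 (0x81): reg=0x76
After byte 4 (0xD1): reg=0x7C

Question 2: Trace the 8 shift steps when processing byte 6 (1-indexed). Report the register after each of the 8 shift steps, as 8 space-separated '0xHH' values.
After byte 1 (0x07): reg=0x15
After byte 2 (0xD4): reg=0x49
After byte 3 (0x81): reg=0x76
After byte 4 (0xD1): reg=0x7C
After byte 5 (0x60): reg=0x54
Register before byte 6: 0x54
After XOR with byte 0xE5: 0xB1

Answer: 0x65 0xCA 0x93 0x21 0x42 0x84 0x0F 0x1E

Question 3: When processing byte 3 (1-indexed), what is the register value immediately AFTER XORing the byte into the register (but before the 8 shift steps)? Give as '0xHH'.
Answer: 0xC8

Derivation:
Register before byte 3: 0x49
Byte 3: 0x81
0x49 XOR 0x81 = 0xC8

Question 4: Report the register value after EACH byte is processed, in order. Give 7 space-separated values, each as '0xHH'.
0x15 0x49 0x76 0x7C 0x54 0x1E 0x34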